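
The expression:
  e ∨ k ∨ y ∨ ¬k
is always true.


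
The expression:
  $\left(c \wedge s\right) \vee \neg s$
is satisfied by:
  {c: True, s: False}
  {s: False, c: False}
  {s: True, c: True}


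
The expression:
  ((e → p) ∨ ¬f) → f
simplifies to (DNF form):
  f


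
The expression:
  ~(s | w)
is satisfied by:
  {w: False, s: False}


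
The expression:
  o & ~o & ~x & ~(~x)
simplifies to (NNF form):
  False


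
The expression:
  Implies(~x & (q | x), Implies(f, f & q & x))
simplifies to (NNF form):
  x | ~f | ~q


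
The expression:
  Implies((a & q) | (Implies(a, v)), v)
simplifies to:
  v | (a & ~q)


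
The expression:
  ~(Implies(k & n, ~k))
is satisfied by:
  {n: True, k: True}


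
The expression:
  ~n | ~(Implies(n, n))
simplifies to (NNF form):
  ~n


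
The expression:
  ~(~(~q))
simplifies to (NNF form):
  ~q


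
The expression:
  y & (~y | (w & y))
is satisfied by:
  {w: True, y: True}


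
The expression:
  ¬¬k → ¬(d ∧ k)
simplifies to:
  ¬d ∨ ¬k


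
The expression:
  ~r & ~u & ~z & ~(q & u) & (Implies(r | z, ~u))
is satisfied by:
  {u: False, r: False, z: False}


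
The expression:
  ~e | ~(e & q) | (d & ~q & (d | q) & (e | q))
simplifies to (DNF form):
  ~e | ~q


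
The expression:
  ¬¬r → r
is always true.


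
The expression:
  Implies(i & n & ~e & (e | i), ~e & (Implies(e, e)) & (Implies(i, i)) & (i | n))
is always true.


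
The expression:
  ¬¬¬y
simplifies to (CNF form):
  ¬y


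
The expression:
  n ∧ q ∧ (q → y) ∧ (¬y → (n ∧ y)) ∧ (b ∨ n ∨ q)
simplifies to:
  n ∧ q ∧ y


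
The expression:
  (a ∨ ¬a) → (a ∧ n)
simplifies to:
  a ∧ n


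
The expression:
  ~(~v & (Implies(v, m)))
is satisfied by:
  {v: True}


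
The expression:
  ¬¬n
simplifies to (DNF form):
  n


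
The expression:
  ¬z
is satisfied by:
  {z: False}


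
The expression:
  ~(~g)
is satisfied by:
  {g: True}


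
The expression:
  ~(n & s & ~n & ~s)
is always true.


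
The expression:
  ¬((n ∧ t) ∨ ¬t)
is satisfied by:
  {t: True, n: False}


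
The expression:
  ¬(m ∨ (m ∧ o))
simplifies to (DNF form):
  ¬m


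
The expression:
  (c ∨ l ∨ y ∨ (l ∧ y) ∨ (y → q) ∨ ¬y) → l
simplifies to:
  l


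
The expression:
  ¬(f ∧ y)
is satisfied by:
  {y: False, f: False}
  {f: True, y: False}
  {y: True, f: False}


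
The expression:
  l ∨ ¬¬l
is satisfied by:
  {l: True}


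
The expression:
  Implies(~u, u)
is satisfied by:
  {u: True}


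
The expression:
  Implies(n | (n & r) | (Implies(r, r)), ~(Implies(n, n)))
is never true.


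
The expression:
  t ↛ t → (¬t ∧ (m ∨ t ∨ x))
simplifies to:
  True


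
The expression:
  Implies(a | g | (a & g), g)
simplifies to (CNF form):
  g | ~a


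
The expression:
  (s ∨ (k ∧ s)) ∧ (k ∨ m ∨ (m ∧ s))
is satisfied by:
  {k: True, m: True, s: True}
  {k: True, s: True, m: False}
  {m: True, s: True, k: False}


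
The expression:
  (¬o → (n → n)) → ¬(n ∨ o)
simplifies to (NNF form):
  ¬n ∧ ¬o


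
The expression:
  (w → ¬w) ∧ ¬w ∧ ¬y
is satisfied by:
  {y: False, w: False}


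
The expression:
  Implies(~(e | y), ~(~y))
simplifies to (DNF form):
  e | y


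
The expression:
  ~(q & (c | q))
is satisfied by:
  {q: False}


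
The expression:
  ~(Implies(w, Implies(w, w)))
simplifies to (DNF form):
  False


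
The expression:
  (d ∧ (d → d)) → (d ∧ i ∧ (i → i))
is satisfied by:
  {i: True, d: False}
  {d: False, i: False}
  {d: True, i: True}


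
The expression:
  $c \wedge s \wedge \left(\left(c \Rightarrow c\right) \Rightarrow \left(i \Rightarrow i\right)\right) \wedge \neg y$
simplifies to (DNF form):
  $c \wedge s \wedge \neg y$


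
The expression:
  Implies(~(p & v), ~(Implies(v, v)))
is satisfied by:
  {p: True, v: True}


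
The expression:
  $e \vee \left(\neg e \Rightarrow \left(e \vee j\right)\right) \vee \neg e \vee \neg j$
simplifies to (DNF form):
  $\text{True}$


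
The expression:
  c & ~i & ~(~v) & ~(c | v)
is never true.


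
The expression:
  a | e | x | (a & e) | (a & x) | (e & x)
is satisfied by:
  {a: True, x: True, e: True}
  {a: True, x: True, e: False}
  {a: True, e: True, x: False}
  {a: True, e: False, x: False}
  {x: True, e: True, a: False}
  {x: True, e: False, a: False}
  {e: True, x: False, a: False}


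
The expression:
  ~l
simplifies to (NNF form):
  ~l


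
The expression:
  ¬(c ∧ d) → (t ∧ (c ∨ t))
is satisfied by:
  {d: True, t: True, c: True}
  {d: True, t: True, c: False}
  {t: True, c: True, d: False}
  {t: True, c: False, d: False}
  {d: True, c: True, t: False}


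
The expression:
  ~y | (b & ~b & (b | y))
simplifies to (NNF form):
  ~y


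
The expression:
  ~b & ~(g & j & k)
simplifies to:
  ~b & (~g | ~j | ~k)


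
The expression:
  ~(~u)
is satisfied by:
  {u: True}


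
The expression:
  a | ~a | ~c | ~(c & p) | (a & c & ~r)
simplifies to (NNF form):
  True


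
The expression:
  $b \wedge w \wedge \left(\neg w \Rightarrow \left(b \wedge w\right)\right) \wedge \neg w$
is never true.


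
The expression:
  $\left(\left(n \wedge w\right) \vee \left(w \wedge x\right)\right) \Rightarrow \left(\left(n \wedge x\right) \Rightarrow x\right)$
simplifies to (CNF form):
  $\text{True}$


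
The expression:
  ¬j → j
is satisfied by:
  {j: True}


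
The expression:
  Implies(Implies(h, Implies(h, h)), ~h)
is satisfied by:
  {h: False}


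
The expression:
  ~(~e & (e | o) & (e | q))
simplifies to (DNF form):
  e | ~o | ~q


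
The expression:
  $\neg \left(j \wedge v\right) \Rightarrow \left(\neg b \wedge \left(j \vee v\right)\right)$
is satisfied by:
  {v: True, j: True, b: False}
  {v: True, j: False, b: False}
  {j: True, v: False, b: False}
  {b: True, v: True, j: True}


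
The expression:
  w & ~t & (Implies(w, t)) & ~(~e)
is never true.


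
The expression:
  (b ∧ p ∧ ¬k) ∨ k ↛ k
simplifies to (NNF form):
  b ∧ p ∧ ¬k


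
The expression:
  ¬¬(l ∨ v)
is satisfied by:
  {v: True, l: True}
  {v: True, l: False}
  {l: True, v: False}


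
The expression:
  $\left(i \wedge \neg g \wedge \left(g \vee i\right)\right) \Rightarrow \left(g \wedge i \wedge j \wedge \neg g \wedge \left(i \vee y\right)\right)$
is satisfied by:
  {g: True, i: False}
  {i: False, g: False}
  {i: True, g: True}


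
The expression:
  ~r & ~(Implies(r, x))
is never true.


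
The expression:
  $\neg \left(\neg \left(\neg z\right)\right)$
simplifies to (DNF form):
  $\neg z$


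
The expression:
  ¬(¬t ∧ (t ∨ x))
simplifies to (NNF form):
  t ∨ ¬x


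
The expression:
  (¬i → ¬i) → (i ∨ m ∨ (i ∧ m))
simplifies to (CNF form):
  i ∨ m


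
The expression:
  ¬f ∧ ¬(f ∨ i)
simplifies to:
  ¬f ∧ ¬i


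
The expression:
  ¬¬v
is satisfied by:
  {v: True}


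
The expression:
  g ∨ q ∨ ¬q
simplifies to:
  True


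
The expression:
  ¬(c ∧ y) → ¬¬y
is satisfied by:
  {y: True}


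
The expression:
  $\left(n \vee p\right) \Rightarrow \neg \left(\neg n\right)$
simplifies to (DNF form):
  $n \vee \neg p$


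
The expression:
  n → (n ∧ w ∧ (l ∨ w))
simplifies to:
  w ∨ ¬n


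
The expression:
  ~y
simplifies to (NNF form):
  ~y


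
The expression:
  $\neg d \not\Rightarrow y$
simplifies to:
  $\neg d \wedge \neg y$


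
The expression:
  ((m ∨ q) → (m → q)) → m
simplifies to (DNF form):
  m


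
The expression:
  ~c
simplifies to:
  ~c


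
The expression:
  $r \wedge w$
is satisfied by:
  {r: True, w: True}


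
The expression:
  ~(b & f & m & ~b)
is always true.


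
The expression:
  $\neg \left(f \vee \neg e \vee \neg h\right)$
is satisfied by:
  {h: True, e: True, f: False}


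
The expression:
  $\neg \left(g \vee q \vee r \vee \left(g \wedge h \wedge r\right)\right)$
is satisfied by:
  {q: False, r: False, g: False}


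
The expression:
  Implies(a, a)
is always true.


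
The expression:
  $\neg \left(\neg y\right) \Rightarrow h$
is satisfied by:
  {h: True, y: False}
  {y: False, h: False}
  {y: True, h: True}


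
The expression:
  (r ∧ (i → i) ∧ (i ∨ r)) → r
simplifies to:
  True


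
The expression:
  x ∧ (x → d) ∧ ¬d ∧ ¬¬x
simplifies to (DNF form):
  False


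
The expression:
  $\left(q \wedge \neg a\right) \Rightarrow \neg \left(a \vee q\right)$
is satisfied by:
  {a: True, q: False}
  {q: False, a: False}
  {q: True, a: True}


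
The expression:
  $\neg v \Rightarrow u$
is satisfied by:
  {v: True, u: True}
  {v: True, u: False}
  {u: True, v: False}


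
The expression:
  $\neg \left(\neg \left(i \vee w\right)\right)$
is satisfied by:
  {i: True, w: True}
  {i: True, w: False}
  {w: True, i: False}


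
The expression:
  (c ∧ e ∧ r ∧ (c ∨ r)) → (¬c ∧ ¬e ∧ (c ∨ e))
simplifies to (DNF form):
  ¬c ∨ ¬e ∨ ¬r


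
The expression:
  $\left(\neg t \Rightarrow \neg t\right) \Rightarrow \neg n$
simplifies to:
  $\neg n$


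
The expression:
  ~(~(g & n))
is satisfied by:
  {g: True, n: True}


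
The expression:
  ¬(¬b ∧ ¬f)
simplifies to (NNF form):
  b ∨ f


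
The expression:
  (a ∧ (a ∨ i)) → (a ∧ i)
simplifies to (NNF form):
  i ∨ ¬a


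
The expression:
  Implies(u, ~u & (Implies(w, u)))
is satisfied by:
  {u: False}


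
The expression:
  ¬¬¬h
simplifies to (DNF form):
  ¬h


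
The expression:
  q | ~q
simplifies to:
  True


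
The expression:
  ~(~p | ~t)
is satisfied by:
  {t: True, p: True}


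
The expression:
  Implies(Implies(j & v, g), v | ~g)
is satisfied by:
  {v: True, g: False}
  {g: False, v: False}
  {g: True, v: True}


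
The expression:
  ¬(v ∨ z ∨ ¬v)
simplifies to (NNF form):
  False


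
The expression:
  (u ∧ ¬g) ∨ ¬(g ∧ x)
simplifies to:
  ¬g ∨ ¬x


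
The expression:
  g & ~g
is never true.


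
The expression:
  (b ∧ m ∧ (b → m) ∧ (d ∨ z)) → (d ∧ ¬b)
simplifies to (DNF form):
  (¬d ∧ ¬z) ∨ ¬b ∨ ¬m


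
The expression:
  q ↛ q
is never true.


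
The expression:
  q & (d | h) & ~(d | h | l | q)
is never true.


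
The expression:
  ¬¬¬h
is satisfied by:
  {h: False}


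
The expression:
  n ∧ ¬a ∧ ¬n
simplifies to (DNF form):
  False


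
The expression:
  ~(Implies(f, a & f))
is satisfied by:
  {f: True, a: False}


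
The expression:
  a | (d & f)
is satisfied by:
  {a: True, d: True, f: True}
  {a: True, d: True, f: False}
  {a: True, f: True, d: False}
  {a: True, f: False, d: False}
  {d: True, f: True, a: False}


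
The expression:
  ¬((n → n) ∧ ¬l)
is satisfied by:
  {l: True}


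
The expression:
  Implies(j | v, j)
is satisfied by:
  {j: True, v: False}
  {v: False, j: False}
  {v: True, j: True}


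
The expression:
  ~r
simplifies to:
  ~r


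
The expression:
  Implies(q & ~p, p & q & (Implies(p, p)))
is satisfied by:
  {p: True, q: False}
  {q: False, p: False}
  {q: True, p: True}


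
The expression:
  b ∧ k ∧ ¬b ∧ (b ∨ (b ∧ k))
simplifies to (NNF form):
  False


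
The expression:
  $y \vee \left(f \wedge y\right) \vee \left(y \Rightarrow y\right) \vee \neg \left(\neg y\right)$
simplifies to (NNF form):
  $\text{True}$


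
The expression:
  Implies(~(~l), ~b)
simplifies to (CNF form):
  ~b | ~l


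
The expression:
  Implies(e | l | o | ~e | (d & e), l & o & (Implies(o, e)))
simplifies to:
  e & l & o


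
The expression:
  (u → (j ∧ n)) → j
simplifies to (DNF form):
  j ∨ u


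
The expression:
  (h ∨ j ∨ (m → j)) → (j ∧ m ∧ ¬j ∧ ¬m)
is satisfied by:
  {m: True, j: False, h: False}


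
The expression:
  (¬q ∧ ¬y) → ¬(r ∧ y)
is always true.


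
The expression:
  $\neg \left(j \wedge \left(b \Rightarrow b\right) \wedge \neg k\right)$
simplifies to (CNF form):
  $k \vee \neg j$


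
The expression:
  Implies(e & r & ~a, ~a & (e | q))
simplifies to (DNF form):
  True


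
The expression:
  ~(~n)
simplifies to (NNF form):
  n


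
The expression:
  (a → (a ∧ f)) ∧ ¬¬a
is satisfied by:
  {a: True, f: True}


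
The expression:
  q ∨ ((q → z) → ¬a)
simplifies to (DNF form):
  q ∨ ¬a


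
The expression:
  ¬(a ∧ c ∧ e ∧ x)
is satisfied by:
  {x: False, e: False, a: False, c: False}
  {c: True, x: False, e: False, a: False}
  {a: True, x: False, e: False, c: False}
  {c: True, a: True, x: False, e: False}
  {e: True, c: False, x: False, a: False}
  {c: True, e: True, x: False, a: False}
  {a: True, e: True, c: False, x: False}
  {c: True, a: True, e: True, x: False}
  {x: True, a: False, e: False, c: False}
  {c: True, x: True, a: False, e: False}
  {a: True, x: True, c: False, e: False}
  {c: True, a: True, x: True, e: False}
  {e: True, x: True, a: False, c: False}
  {c: True, e: True, x: True, a: False}
  {a: True, e: True, x: True, c: False}


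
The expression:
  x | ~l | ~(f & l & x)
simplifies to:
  True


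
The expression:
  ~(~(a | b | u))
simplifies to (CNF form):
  a | b | u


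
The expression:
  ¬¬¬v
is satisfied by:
  {v: False}


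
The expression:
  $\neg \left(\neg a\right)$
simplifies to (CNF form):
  $a$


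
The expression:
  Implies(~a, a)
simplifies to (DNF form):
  a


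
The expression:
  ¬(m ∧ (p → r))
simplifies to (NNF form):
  (p ∧ ¬r) ∨ ¬m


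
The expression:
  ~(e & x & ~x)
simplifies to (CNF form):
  True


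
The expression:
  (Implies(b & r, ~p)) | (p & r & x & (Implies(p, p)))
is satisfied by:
  {x: True, p: False, b: False, r: False}
  {x: False, p: False, b: False, r: False}
  {r: True, x: True, p: False, b: False}
  {r: True, x: False, p: False, b: False}
  {x: True, b: True, r: False, p: False}
  {b: True, r: False, p: False, x: False}
  {r: True, b: True, x: True, p: False}
  {r: True, b: True, x: False, p: False}
  {x: True, p: True, r: False, b: False}
  {p: True, r: False, b: False, x: False}
  {x: True, r: True, p: True, b: False}
  {r: True, p: True, x: False, b: False}
  {x: True, b: True, p: True, r: False}
  {b: True, p: True, r: False, x: False}
  {r: True, b: True, p: True, x: True}


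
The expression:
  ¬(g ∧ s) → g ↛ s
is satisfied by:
  {g: True}


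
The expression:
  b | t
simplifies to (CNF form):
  b | t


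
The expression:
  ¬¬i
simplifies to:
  i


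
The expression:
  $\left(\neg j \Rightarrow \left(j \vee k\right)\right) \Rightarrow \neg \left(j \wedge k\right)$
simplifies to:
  $\neg j \vee \neg k$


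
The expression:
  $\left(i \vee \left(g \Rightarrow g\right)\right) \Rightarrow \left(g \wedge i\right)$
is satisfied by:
  {i: True, g: True}


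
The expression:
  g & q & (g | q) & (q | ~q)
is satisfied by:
  {g: True, q: True}


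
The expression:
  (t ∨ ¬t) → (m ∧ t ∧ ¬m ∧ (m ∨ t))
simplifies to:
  False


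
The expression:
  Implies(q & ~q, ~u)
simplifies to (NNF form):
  True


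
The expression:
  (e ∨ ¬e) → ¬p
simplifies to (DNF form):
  ¬p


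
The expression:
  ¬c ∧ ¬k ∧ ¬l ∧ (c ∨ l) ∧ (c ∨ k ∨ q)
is never true.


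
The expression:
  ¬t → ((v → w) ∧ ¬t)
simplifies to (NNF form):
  t ∨ w ∨ ¬v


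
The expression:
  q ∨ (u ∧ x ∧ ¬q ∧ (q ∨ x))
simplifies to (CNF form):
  (q ∨ u) ∧ (q ∨ x)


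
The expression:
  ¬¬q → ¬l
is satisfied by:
  {l: False, q: False}
  {q: True, l: False}
  {l: True, q: False}


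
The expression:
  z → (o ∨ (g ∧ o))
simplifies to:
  o ∨ ¬z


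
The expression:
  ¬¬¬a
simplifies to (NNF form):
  ¬a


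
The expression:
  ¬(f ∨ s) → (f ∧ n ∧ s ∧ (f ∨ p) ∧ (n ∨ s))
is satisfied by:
  {s: True, f: True}
  {s: True, f: False}
  {f: True, s: False}


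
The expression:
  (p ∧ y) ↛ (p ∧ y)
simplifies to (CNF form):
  False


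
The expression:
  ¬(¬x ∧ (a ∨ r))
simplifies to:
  x ∨ (¬a ∧ ¬r)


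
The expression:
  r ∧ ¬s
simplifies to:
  r ∧ ¬s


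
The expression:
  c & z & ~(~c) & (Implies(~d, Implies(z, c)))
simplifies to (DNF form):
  c & z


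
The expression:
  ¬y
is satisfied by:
  {y: False}


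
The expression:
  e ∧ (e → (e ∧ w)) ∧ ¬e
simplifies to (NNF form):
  False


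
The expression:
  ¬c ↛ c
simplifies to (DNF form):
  True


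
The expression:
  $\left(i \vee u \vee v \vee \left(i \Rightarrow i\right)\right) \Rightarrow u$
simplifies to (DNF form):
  $u$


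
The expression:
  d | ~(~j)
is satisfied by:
  {d: True, j: True}
  {d: True, j: False}
  {j: True, d: False}


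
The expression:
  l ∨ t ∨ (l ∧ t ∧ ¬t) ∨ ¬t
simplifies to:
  True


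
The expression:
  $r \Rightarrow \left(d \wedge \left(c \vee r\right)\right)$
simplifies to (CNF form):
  $d \vee \neg r$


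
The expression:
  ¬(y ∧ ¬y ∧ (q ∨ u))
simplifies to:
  True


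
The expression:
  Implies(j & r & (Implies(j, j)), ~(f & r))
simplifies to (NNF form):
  ~f | ~j | ~r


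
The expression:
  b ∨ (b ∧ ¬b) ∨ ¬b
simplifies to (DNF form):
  True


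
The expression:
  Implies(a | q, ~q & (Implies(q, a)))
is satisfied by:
  {q: False}


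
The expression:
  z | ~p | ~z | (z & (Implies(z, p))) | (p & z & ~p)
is always true.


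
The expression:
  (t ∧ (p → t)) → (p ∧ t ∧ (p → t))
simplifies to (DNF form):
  p ∨ ¬t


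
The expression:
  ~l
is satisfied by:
  {l: False}


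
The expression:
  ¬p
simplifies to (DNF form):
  ¬p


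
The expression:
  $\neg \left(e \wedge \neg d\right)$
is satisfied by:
  {d: True, e: False}
  {e: False, d: False}
  {e: True, d: True}


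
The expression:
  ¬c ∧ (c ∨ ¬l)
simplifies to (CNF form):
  ¬c ∧ ¬l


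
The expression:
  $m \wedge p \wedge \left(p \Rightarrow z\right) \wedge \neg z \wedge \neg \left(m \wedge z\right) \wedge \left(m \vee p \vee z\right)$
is never true.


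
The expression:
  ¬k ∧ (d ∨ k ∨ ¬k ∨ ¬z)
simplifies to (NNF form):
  ¬k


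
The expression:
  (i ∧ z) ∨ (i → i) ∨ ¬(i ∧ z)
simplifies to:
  True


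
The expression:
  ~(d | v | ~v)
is never true.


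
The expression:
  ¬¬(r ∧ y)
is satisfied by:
  {r: True, y: True}


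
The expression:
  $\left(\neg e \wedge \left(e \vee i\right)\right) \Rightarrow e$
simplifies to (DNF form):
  $e \vee \neg i$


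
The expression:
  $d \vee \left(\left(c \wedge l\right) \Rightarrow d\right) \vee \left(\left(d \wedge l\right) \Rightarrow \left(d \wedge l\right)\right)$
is always true.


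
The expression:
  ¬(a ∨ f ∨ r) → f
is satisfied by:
  {r: True, a: True, f: True}
  {r: True, a: True, f: False}
  {r: True, f: True, a: False}
  {r: True, f: False, a: False}
  {a: True, f: True, r: False}
  {a: True, f: False, r: False}
  {f: True, a: False, r: False}


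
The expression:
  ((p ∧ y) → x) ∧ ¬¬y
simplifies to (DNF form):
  (x ∧ y) ∨ (y ∧ ¬p)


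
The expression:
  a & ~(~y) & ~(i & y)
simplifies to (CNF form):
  a & y & ~i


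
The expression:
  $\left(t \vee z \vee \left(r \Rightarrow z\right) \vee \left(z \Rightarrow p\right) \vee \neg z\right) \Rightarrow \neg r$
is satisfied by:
  {r: False}


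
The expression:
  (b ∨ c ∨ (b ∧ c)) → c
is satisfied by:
  {c: True, b: False}
  {b: False, c: False}
  {b: True, c: True}


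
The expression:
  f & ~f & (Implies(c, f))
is never true.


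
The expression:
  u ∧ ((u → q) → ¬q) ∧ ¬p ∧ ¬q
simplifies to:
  u ∧ ¬p ∧ ¬q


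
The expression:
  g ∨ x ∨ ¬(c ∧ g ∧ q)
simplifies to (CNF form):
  True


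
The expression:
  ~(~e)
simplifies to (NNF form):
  e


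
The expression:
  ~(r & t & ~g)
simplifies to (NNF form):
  g | ~r | ~t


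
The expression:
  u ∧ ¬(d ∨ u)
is never true.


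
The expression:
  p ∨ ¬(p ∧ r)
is always true.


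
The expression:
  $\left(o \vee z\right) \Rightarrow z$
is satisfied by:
  {z: True, o: False}
  {o: False, z: False}
  {o: True, z: True}


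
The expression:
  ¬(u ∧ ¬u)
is always true.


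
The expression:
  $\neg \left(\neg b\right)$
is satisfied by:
  {b: True}


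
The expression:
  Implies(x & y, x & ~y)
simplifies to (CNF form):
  ~x | ~y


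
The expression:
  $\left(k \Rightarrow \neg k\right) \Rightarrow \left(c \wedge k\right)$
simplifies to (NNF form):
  $k$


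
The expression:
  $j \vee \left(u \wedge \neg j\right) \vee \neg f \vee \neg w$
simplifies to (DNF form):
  $j \vee u \vee \neg f \vee \neg w$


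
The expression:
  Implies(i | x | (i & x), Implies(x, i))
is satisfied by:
  {i: True, x: False}
  {x: False, i: False}
  {x: True, i: True}


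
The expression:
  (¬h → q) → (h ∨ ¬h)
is always true.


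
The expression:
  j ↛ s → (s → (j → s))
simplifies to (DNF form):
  True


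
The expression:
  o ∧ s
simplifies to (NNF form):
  o ∧ s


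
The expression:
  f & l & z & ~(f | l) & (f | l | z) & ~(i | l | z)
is never true.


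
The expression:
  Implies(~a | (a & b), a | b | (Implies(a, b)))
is always true.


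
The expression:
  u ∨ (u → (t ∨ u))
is always true.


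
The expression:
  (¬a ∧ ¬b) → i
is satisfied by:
  {i: True, a: True, b: True}
  {i: True, a: True, b: False}
  {i: True, b: True, a: False}
  {i: True, b: False, a: False}
  {a: True, b: True, i: False}
  {a: True, b: False, i: False}
  {b: True, a: False, i: False}


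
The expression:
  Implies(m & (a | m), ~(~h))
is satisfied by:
  {h: True, m: False}
  {m: False, h: False}
  {m: True, h: True}


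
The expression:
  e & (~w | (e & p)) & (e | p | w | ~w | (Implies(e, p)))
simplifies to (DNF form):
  (e & p) | (e & ~w)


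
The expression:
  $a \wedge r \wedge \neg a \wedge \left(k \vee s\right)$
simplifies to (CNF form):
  $\text{False}$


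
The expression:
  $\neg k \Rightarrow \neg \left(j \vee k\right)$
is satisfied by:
  {k: True, j: False}
  {j: False, k: False}
  {j: True, k: True}


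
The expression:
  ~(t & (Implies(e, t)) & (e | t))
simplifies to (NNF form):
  ~t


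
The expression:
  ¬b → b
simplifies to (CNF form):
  b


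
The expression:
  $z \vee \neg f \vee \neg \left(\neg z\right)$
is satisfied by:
  {z: True, f: False}
  {f: False, z: False}
  {f: True, z: True}


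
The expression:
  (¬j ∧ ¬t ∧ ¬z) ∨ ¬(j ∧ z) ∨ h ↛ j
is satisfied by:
  {z: False, j: False}
  {j: True, z: False}
  {z: True, j: False}


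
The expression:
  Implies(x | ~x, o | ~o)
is always true.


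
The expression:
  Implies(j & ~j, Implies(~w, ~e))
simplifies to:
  True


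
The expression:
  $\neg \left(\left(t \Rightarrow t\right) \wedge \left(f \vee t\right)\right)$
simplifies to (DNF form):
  $\neg f \wedge \neg t$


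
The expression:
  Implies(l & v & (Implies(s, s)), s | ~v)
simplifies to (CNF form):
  s | ~l | ~v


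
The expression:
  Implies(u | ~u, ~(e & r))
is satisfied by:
  {e: False, r: False}
  {r: True, e: False}
  {e: True, r: False}


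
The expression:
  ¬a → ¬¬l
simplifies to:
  a ∨ l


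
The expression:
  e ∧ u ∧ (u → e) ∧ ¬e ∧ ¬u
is never true.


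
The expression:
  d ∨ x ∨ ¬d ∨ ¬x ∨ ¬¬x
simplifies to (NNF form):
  True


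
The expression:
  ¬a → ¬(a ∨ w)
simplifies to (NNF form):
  a ∨ ¬w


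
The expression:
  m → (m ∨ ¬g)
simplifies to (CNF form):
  True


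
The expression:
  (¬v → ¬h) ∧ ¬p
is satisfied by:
  {v: True, p: False, h: False}
  {p: False, h: False, v: False}
  {v: True, h: True, p: False}


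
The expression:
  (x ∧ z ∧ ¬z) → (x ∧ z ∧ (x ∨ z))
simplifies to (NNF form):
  True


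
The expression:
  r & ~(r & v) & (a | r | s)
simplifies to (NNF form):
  r & ~v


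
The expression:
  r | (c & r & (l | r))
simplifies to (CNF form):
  r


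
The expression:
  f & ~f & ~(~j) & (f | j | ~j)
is never true.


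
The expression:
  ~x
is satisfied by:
  {x: False}


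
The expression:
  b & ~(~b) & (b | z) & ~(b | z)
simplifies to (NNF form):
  False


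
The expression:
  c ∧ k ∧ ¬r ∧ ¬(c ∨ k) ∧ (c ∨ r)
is never true.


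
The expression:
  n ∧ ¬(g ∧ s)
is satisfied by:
  {n: True, s: False, g: False}
  {g: True, n: True, s: False}
  {s: True, n: True, g: False}


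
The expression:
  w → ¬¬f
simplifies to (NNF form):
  f ∨ ¬w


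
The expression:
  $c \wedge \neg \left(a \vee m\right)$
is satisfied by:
  {c: True, a: False, m: False}


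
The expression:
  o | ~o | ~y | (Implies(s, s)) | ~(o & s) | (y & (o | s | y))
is always true.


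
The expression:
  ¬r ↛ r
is always true.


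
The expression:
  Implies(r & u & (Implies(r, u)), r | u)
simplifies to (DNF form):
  True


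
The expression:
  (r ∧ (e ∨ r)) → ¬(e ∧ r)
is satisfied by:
  {e: False, r: False}
  {r: True, e: False}
  {e: True, r: False}


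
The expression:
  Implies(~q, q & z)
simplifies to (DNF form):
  q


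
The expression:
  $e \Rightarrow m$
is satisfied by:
  {m: True, e: False}
  {e: False, m: False}
  {e: True, m: True}


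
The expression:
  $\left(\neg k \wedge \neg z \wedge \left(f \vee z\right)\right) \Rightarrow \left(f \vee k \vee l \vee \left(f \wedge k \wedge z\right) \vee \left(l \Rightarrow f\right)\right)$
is always true.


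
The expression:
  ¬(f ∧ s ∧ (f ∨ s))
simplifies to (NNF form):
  ¬f ∨ ¬s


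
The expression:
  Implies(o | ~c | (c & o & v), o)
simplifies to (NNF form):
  c | o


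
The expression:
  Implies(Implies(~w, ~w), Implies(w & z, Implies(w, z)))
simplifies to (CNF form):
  True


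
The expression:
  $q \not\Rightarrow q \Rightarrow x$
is always true.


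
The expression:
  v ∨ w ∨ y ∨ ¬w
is always true.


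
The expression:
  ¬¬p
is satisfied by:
  {p: True}


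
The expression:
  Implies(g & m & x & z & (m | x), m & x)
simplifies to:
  True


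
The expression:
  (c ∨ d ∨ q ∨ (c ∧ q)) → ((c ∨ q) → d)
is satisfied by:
  {d: True, q: False, c: False}
  {d: True, c: True, q: False}
  {d: True, q: True, c: False}
  {d: True, c: True, q: True}
  {c: False, q: False, d: False}


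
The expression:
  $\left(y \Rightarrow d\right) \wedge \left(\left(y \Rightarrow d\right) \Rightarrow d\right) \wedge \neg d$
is never true.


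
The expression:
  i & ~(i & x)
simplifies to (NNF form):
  i & ~x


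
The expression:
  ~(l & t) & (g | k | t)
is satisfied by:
  {k: True, g: True, l: False, t: False}
  {k: True, g: False, l: False, t: False}
  {g: True, k: False, l: False, t: False}
  {k: True, l: True, g: True, t: False}
  {k: True, l: True, g: False, t: False}
  {l: True, g: True, k: False, t: False}
  {k: True, t: True, g: True, l: False}
  {k: True, t: True, g: False, l: False}
  {t: True, g: True, l: False, k: False}
  {t: True, g: False, l: False, k: False}


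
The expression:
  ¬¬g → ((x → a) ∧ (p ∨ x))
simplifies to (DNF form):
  (a ∧ x) ∨ (p ∧ ¬x) ∨ ¬g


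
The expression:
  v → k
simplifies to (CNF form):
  k ∨ ¬v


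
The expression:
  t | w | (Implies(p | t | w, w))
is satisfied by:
  {t: True, w: True, p: False}
  {t: True, p: False, w: False}
  {w: True, p: False, t: False}
  {w: False, p: False, t: False}
  {t: True, w: True, p: True}
  {t: True, p: True, w: False}
  {w: True, p: True, t: False}


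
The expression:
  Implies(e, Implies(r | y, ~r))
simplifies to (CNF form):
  ~e | ~r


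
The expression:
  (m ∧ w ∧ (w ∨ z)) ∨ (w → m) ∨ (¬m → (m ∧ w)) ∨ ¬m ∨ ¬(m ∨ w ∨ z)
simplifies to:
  True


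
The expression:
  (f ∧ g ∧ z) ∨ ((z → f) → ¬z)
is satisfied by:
  {g: True, z: False, f: False}
  {g: False, z: False, f: False}
  {f: True, g: True, z: False}
  {f: True, g: False, z: False}
  {z: True, g: True, f: False}
  {z: True, g: False, f: False}
  {z: True, f: True, g: True}


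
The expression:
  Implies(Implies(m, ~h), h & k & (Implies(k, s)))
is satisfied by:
  {m: True, s: True, k: True, h: True}
  {m: True, s: True, h: True, k: False}
  {m: True, k: True, h: True, s: False}
  {m: True, h: True, k: False, s: False}
  {s: True, k: True, h: True, m: False}


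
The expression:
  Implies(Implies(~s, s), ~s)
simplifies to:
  ~s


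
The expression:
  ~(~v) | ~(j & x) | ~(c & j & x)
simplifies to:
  v | ~c | ~j | ~x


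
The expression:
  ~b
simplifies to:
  ~b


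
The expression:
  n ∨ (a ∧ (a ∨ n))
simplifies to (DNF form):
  a ∨ n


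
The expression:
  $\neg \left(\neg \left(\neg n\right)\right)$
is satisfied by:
  {n: False}


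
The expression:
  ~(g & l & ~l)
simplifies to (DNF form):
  True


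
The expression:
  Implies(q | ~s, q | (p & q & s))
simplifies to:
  q | s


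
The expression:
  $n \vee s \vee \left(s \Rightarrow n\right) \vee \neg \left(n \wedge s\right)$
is always true.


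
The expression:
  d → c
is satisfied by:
  {c: True, d: False}
  {d: False, c: False}
  {d: True, c: True}


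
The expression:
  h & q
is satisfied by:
  {h: True, q: True}


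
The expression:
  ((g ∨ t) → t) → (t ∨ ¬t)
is always true.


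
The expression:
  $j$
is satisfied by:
  {j: True}


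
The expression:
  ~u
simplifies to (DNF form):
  ~u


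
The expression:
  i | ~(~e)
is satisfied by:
  {i: True, e: True}
  {i: True, e: False}
  {e: True, i: False}


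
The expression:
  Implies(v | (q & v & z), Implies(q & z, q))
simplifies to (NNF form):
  True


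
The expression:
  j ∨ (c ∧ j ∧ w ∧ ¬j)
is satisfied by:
  {j: True}


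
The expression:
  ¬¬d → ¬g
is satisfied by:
  {g: False, d: False}
  {d: True, g: False}
  {g: True, d: False}


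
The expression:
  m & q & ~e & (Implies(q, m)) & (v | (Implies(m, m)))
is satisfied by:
  {m: True, q: True, e: False}


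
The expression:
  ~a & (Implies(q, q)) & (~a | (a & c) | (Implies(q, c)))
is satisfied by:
  {a: False}


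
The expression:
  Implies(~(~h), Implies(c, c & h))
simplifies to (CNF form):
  True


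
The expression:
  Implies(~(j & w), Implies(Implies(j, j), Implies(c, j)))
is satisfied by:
  {j: True, c: False}
  {c: False, j: False}
  {c: True, j: True}


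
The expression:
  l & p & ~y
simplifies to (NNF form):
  l & p & ~y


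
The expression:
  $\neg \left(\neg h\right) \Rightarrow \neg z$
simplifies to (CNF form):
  $\neg h \vee \neg z$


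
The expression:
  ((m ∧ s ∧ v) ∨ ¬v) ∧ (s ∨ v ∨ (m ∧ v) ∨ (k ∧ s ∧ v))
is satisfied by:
  {m: True, s: True, v: False}
  {s: True, v: False, m: False}
  {m: True, v: True, s: True}


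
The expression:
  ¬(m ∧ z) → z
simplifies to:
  z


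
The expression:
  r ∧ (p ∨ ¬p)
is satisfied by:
  {r: True}


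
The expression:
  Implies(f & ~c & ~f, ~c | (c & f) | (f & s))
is always true.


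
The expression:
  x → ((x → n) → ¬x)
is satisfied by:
  {x: False, n: False}
  {n: True, x: False}
  {x: True, n: False}


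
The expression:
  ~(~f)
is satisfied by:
  {f: True}


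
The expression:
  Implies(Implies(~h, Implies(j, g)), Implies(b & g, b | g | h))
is always true.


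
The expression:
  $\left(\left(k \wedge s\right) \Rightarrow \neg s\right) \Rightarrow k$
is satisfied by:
  {k: True}


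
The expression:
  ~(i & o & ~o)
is always true.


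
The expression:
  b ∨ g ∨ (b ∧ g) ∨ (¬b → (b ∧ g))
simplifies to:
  b ∨ g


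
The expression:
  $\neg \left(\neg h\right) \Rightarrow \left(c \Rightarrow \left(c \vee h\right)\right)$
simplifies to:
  $\text{True}$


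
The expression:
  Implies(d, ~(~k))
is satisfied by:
  {k: True, d: False}
  {d: False, k: False}
  {d: True, k: True}


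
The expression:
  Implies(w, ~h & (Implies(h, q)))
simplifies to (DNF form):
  ~h | ~w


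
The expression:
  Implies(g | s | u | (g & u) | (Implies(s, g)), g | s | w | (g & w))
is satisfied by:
  {s: True, g: True, w: True}
  {s: True, g: True, w: False}
  {s: True, w: True, g: False}
  {s: True, w: False, g: False}
  {g: True, w: True, s: False}
  {g: True, w: False, s: False}
  {w: True, g: False, s: False}


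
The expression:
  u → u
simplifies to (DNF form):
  True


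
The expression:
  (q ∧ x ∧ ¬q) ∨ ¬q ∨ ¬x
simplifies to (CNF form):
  ¬q ∨ ¬x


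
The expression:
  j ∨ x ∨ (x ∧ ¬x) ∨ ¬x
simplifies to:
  True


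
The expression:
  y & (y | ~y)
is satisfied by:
  {y: True}


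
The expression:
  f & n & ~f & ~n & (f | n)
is never true.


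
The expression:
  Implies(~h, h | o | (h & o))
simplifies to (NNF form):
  h | o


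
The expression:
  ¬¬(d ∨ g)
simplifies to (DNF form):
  d ∨ g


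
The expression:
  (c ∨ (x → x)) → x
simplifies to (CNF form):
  x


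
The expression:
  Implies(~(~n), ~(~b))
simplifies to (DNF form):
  b | ~n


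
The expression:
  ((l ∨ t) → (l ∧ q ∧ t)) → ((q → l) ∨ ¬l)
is always true.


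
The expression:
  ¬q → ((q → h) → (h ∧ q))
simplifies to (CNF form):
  q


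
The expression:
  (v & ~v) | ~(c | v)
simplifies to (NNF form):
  ~c & ~v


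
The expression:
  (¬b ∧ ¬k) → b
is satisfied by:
  {b: True, k: True}
  {b: True, k: False}
  {k: True, b: False}


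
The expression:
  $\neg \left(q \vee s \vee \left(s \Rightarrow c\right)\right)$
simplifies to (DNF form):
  $\text{False}$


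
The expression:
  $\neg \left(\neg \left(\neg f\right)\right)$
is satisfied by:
  {f: False}


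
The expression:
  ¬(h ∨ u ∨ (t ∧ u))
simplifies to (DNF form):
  ¬h ∧ ¬u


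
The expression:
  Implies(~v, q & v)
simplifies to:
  v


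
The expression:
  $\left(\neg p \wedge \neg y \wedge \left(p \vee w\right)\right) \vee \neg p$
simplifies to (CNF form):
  $\neg p$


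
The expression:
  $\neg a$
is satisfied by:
  {a: False}


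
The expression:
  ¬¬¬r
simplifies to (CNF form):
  ¬r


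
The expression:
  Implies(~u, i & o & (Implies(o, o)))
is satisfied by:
  {o: True, u: True, i: True}
  {o: True, u: True, i: False}
  {u: True, i: True, o: False}
  {u: True, i: False, o: False}
  {o: True, i: True, u: False}


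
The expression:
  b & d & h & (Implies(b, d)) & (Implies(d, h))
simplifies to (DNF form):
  b & d & h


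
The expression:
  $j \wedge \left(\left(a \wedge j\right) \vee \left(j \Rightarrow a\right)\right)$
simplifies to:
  $a \wedge j$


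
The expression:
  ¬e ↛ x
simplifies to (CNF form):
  ¬e ∧ ¬x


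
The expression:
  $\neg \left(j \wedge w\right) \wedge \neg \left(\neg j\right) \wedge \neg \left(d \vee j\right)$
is never true.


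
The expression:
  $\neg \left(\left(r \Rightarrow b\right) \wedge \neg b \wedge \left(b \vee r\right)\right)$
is always true.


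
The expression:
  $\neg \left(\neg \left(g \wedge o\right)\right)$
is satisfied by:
  {g: True, o: True}


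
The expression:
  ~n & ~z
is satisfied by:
  {n: False, z: False}


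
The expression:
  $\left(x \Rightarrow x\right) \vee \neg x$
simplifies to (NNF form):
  $\text{True}$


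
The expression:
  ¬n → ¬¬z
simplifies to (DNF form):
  n ∨ z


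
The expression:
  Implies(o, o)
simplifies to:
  True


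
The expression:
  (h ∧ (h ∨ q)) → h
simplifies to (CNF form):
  True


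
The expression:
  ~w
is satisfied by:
  {w: False}


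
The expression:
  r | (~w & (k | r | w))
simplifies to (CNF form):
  (k | r) & (r | ~w)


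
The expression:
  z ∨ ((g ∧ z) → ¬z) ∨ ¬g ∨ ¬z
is always true.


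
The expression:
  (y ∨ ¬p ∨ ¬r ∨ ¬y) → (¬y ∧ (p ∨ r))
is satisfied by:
  {r: True, p: True, y: False}
  {r: True, y: False, p: False}
  {p: True, y: False, r: False}


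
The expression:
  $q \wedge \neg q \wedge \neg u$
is never true.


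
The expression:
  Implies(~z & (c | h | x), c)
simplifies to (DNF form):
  c | z | (~h & ~x)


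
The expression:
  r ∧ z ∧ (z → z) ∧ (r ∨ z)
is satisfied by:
  {r: True, z: True}


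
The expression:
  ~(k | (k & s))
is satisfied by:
  {k: False}


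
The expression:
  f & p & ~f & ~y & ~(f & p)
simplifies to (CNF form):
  False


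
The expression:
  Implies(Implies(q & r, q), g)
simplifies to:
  g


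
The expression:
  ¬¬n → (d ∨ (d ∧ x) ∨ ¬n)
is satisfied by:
  {d: True, n: False}
  {n: False, d: False}
  {n: True, d: True}


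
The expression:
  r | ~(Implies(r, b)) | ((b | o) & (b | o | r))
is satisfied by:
  {r: True, b: True, o: True}
  {r: True, b: True, o: False}
  {r: True, o: True, b: False}
  {r: True, o: False, b: False}
  {b: True, o: True, r: False}
  {b: True, o: False, r: False}
  {o: True, b: False, r: False}


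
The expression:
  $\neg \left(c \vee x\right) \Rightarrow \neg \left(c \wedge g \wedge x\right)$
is always true.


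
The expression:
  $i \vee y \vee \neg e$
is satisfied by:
  {i: True, y: True, e: False}
  {i: True, e: False, y: False}
  {y: True, e: False, i: False}
  {y: False, e: False, i: False}
  {i: True, y: True, e: True}
  {i: True, e: True, y: False}
  {y: True, e: True, i: False}


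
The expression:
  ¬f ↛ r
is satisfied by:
  {r: True, f: False}
  {f: False, r: False}
  {f: True, r: True}


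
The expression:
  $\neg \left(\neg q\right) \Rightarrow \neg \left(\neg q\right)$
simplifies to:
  $\text{True}$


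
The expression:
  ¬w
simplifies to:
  ¬w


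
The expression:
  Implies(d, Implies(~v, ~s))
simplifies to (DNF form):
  v | ~d | ~s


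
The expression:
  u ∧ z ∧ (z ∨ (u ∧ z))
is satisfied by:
  {z: True, u: True}


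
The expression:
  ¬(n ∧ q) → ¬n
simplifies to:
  q ∨ ¬n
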